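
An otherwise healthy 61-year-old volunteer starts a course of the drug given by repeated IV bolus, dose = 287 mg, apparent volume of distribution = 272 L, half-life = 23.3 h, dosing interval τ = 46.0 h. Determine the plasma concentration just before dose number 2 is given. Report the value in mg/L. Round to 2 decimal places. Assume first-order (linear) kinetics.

C₀ per dose = Dose / Vd = 287 / 272 = 1.055 mg/L
k = ln2 / t½ = 0.693147 / 23.3 = 0.02975 h⁻¹
Fraction remaining after one interval: r = e^(−kτ) = e^(−0.02975 × 46.0) = 0.2545
Before dose 2, 1 dose has been given (aged 1τ).
C_trough = C₀ × r = 1.055 × 0.2545 = 0.2685 mg/L

0.27 mg/L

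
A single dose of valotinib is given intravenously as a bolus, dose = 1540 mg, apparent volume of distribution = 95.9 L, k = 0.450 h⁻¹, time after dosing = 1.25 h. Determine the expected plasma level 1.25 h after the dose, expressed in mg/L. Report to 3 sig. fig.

9.15 mg/L

C₀ = Dose / Vd = 1540 / 95.9 = 16.06 mg/L
C = C₀ · e^(−k·t) = 16.06 × e^(−0.4500 × 1.25)
  = 16.06 × 0.5698 = 9.151 mg/L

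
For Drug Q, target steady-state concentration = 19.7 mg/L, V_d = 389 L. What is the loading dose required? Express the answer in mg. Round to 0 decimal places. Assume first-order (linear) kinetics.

7663 mg

LD = Css × Vd = 19.7 × 389 = 7663 mg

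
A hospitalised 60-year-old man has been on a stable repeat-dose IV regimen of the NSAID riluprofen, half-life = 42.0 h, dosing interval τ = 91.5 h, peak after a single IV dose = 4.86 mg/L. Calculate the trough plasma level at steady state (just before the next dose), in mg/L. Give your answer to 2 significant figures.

1.4 mg/L

k = ln2 / t½ = 0.693147 / 42.0 = 0.01650 h⁻¹
e^(−kτ) = e^(−0.01650 × 91.5) = 0.2210
Accumulation ratio R = 1 / (1 − e^(−kτ)) = 1 / (1 − 0.2210) = 1.284
Steady-state trough = C₀ × R × e^(−kτ) = 4.86 × 1.284 × 0.2210 = 1.379 mg/L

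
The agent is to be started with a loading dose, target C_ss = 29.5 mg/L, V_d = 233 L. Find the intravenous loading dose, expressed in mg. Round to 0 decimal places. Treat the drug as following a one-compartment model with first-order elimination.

6874 mg

LD = Css × Vd = 29.5 × 233 = 6874 mg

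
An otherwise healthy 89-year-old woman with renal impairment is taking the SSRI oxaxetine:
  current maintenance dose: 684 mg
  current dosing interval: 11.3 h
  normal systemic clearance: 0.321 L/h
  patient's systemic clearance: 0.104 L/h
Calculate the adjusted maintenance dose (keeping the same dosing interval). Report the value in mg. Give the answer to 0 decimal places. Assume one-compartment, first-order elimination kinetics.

To keep the same average steady-state level, dosing rate must scale with clearance.
CL ratio = 0.104 / 0.321 = 0.3240
New dose (same interval) = 684 × 0.3240 = 221.6 mg

222 mg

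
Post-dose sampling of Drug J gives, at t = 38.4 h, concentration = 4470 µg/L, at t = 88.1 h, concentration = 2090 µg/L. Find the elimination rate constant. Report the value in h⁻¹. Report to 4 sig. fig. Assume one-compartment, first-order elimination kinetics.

0.01530 h⁻¹

k = ln(C₁/C₂) / (t₂ − t₁) = ln(4470/2090) / (88.1 − 38.4)
  = 0.7602 / 49.70 = 0.01530 h⁻¹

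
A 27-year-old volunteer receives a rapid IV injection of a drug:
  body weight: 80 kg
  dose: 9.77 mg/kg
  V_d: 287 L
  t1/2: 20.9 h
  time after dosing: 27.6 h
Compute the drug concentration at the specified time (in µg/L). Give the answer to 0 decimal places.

Total dose = 9.77 × 80 = 781.6 mg
C₀ = Dose / Vd = 781.6 / 287 = 2.723 mg/L
k = ln2 / t½ = 0.693147 / 20.9 = 0.03316 h⁻¹
C = C₀ · e^(−k·t) = 2.723 × e^(−0.03316 × 27.6)
  = 2.723 × 0.4004 = 1.090 mg/L
Convert: 1.090 mg/L × 1000 = 1090 µg/L

1090 µg/L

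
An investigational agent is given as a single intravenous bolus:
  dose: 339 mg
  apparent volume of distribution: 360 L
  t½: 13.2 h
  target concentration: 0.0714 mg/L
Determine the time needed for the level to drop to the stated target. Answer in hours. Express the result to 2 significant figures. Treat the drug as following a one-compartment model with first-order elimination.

49 h

C₀ = Dose / Vd = 339.0 / 360 = 0.9417 mg/L
k = ln2 / t½ = 0.693147 / 13.2 = 0.05251 h⁻¹
t = ln(C₀ / C) / k = ln(0.9417 / 0.0714) / 0.05251
  = ln(13.19) / 0.05251 = 2.579 / 0.05251 = 49.11 h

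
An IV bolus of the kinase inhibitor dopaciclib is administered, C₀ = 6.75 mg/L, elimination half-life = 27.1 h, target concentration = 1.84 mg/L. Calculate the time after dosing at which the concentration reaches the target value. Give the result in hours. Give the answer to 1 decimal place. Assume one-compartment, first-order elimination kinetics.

50.8 h

k = ln2 / t½ = 0.693147 / 27.1 = 0.02558 h⁻¹
t = ln(C₀ / C) / k = ln(6.750 / 1.84) / 0.02558
  = ln(3.668) / 0.02558 = 1.300 / 0.02558 = 50.82 h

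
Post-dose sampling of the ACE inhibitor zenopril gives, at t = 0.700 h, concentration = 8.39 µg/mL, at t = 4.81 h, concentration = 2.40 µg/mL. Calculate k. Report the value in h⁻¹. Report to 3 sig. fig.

k = ln(C₁/C₂) / (t₂ − t₁) = ln(8.39/2.40) / (4.81 − 0.700)
  = 1.252 / 4.110 = 0.3046 h⁻¹

0.305 h⁻¹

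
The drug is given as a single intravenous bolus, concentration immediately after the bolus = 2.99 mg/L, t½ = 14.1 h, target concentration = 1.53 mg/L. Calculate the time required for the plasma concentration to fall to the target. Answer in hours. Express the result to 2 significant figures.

k = ln2 / t½ = 0.693147 / 14.1 = 0.04916 h⁻¹
t = ln(C₀ / C) / k = ln(2.990 / 1.53) / 0.04916
  = ln(1.954) / 0.04916 = 0.6699 / 0.04916 = 13.63 h

14 h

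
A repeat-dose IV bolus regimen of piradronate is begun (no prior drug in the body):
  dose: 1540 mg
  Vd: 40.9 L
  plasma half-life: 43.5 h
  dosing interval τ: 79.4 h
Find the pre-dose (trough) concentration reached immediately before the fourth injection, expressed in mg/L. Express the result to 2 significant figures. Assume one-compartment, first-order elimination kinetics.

C₀ per dose = Dose / Vd = 1540 / 40.9 = 37.65 mg/L
k = ln2 / t½ = 0.693147 / 43.5 = 0.01593 h⁻¹
Fraction remaining after one interval: r = e^(−kτ) = e^(−0.01593 × 79.4) = 0.2823
Before dose 4, 3 doses have been given (aged 1τ, 2τ, 3τ).
C_trough = C₀ × (r + r² + … + r^3) = C₀ × r(1−r^3)/(1−r)
        = 37.65 × 0.2823 × (1 − 0.02250) / (1 − 0.2823) = 14.48 mg/L

14 mg/L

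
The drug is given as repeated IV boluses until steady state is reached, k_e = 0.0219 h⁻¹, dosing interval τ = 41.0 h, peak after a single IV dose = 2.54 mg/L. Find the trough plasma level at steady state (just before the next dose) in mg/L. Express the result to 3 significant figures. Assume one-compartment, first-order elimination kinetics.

e^(−kτ) = e^(−0.02190 × 41.0) = 0.4074
Accumulation ratio R = 1 / (1 − e^(−kτ)) = 1 / (1 − 0.4074) = 1.687
Steady-state trough = C₀ × R × e^(−kτ) = 2.54 × 1.687 × 0.4074 = 1.746 mg/L

1.75 mg/L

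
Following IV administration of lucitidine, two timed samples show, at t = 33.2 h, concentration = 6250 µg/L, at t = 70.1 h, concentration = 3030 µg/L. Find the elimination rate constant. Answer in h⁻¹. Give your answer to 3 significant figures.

k = ln(C₁/C₂) / (t₂ − t₁) = ln(6250/3030) / (70.1 − 33.2)
  = 0.7240 / 36.90 = 0.01962 h⁻¹

0.0196 h⁻¹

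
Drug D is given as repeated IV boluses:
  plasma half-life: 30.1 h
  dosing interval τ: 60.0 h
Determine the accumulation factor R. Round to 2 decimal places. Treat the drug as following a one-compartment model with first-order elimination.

1.34

k = ln2 / t½ = 0.693147 / 30.1 = 0.02303 h⁻¹
e^(−kτ) = e^(−0.02303 × 60.0) = 0.2511
Accumulation ratio R = 1 / (1 − e^(−kτ)) = 1 / (1 − 0.2511) = 1.335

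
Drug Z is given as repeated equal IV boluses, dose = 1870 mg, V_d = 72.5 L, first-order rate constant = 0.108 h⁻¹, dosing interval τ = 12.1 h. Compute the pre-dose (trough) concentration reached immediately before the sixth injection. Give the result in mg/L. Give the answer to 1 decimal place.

C₀ per dose = Dose / Vd = 1870 / 72.5 = 25.79 mg/L
Fraction remaining after one interval: r = e^(−kτ) = e^(−0.1080 × 12.1) = 0.2707
Before dose 6, 5 doses have been given (aged 1τ, 2τ, 3τ, 4τ, 5τ).
C_trough = C₀ × (r + r² + … + r^5) = C₀ × r(1−r^5)/(1−r)
        = 25.79 × 0.2707 × (1 − 0.001454) / (1 − 0.2707) = 9.559 mg/L

9.6 mg/L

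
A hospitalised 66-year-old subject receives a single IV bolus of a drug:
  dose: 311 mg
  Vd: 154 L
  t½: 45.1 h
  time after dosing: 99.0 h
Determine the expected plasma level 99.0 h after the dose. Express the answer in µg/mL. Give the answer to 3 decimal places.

C₀ = Dose / Vd = 311.0 / 154 = 2.019 mg/L
k = ln2 / t½ = 0.693147 / 45.1 = 0.01537 h⁻¹
C = C₀ · e^(−k·t) = 2.019 × e^(−0.01537 × 99.0)
  = 2.019 × 0.2184 = 0.4409 mg/L
(0.4409 mg/L = 0.4409 µg/mL)

0.441 µg/mL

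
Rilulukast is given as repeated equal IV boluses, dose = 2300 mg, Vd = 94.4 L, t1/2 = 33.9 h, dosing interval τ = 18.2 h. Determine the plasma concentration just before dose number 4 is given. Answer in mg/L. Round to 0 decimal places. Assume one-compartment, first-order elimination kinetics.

36 mg/L

C₀ per dose = Dose / Vd = 2300 / 94.4 = 24.36 mg/L
k = ln2 / t½ = 0.693147 / 33.9 = 0.02045 h⁻¹
Fraction remaining after one interval: r = e^(−kτ) = e^(−0.02045 × 18.2) = 0.6892
Before dose 4, 3 doses have been given (aged 1τ, 2τ, 3τ).
C_trough = C₀ × (r + r² + … + r^3) = C₀ × r(1−r^3)/(1−r)
        = 24.36 × 0.6892 × (1 − 0.3274) / (1 − 0.6892) = 36.33 mg/L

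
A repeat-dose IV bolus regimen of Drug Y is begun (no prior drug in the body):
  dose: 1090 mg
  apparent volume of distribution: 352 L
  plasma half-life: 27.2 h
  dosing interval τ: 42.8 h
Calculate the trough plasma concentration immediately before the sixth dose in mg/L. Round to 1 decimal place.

1.6 mg/L

C₀ per dose = Dose / Vd = 1090 / 352 = 3.097 mg/L
k = ln2 / t½ = 0.693147 / 27.2 = 0.02548 h⁻¹
Fraction remaining after one interval: r = e^(−kτ) = e^(−0.02548 × 42.8) = 0.3360
Before dose 6, 5 doses have been given (aged 1τ, 2τ, 3τ, 4τ, 5τ).
C_trough = C₀ × (r + r² + … + r^5) = C₀ × r(1−r^5)/(1−r)
        = 3.097 × 0.3360 × (1 − 0.004282) / (1 − 0.3360) = 1.560 mg/L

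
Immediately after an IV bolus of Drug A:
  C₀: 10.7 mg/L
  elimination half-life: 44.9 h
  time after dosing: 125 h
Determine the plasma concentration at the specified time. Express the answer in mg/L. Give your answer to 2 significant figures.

1.6 mg/L

k = ln2 / t½ = 0.693147 / 44.9 = 0.01544 h⁻¹
C = C₀ · e^(−k·t) = 10.70 × e^(−0.01544 × 125)
  = 10.70 × 0.1451 = 1.553 mg/L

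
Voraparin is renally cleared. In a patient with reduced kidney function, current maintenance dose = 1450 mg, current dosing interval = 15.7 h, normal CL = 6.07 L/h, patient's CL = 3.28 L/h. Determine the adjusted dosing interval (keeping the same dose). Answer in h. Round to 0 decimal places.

29 h

To keep the same average steady-state level, dosing rate must scale with clearance.
CL ratio = 3.28 / 6.07 = 0.5404
New interval (same dose) = 15.7 / 0.5404 = 29.05 h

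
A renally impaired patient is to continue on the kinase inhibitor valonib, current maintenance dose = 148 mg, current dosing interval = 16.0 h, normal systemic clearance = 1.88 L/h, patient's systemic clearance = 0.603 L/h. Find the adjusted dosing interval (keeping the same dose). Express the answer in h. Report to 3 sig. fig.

To keep the same average steady-state level, dosing rate must scale with clearance.
CL ratio = 0.603 / 1.88 = 0.3207
New interval (same dose) = 16.0 / 0.3207 = 49.89 h

49.9 h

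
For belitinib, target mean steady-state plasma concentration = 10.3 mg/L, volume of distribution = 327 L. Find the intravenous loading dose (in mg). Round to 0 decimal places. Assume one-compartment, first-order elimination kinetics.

LD = Css × Vd = 10.3 × 327 = 3368 mg

3368 mg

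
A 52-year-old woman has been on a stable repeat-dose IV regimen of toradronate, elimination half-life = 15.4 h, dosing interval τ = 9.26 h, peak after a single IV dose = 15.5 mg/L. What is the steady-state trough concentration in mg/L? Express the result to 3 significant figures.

k = ln2 / t½ = 0.693147 / 15.4 = 0.04501 h⁻¹
e^(−kτ) = e^(−0.04501 × 9.26) = 0.6592
Accumulation ratio R = 1 / (1 − e^(−kτ)) = 1 / (1 − 0.6592) = 2.934
Steady-state trough = C₀ × R × e^(−kτ) = 15.5 × 2.934 × 0.6592 = 29.98 mg/L

30.0 mg/L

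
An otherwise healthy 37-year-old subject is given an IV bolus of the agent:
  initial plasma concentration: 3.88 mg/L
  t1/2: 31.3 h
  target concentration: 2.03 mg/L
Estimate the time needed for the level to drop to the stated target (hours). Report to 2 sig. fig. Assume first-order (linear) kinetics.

29 h

k = ln2 / t½ = 0.693147 / 31.3 = 0.02215 h⁻¹
t = ln(C₀ / C) / k = ln(3.880 / 2.03) / 0.02215
  = ln(1.911) / 0.02215 = 0.6476 / 0.02215 = 29.24 h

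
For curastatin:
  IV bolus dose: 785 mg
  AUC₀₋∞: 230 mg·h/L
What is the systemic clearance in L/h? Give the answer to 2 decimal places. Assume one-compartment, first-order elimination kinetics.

CL = Dose / AUC = 785 / 230 = 3.413 L/h

3.41 L/h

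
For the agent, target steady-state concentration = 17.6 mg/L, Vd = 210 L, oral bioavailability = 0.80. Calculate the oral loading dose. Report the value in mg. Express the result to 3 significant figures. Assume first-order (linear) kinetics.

4620 mg

LD = Css × Vd / F = 17.6 × 210 / 0.80 = 4620 mg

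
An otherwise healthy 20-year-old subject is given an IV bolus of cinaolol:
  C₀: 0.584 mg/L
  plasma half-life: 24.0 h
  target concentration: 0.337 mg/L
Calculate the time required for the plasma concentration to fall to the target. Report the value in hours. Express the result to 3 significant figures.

19.0 h

k = ln2 / t½ = 0.693147 / 24.0 = 0.02888 h⁻¹
t = ln(C₀ / C) / k = ln(0.5840 / 0.337) / 0.02888
  = ln(1.733) / 0.02888 = 0.5499 / 0.02888 = 19.04 h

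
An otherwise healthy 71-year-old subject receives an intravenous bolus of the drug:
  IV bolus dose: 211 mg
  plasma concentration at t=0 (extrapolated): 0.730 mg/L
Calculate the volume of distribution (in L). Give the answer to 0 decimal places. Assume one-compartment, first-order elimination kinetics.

Vd = Dose / C₀ = 211.0 / 0.730 = 289.0 L

289 L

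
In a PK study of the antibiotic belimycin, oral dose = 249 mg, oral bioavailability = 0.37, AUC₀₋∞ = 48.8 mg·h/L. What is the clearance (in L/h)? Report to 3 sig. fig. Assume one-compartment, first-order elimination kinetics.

1.89 L/h

CL = F·Dose / AUC = 0.37 × 249 / 48.8 = 1.888 L/h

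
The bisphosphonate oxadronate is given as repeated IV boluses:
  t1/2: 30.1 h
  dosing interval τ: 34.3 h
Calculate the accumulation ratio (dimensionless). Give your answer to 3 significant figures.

k = ln2 / t½ = 0.693147 / 30.1 = 0.02303 h⁻¹
e^(−kτ) = e^(−0.02303 × 34.3) = 0.4539
Accumulation ratio R = 1 / (1 − e^(−kτ)) = 1 / (1 − 0.4539) = 1.831

1.83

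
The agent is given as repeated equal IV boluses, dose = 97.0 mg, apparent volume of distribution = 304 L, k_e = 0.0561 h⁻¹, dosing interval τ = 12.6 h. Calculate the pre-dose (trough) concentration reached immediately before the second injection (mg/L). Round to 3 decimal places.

0.157 mg/L

C₀ per dose = Dose / Vd = 97.0 / 304 = 0.3191 mg/L
Fraction remaining after one interval: r = e^(−kτ) = e^(−0.05610 × 12.6) = 0.4932
Before dose 2, 1 dose has been given (aged 1τ).
C_trough = C₀ × r = 0.3191 × 0.4932 = 0.1574 mg/L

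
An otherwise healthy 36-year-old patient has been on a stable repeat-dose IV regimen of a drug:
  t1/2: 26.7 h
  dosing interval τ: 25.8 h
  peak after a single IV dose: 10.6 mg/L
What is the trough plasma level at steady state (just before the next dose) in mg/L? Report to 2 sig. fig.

k = ln2 / t½ = 0.693147 / 26.7 = 0.02596 h⁻¹
e^(−kτ) = e^(−0.02596 × 25.8) = 0.5118
Accumulation ratio R = 1 / (1 − e^(−kτ)) = 1 / (1 − 0.5118) = 2.048
Steady-state trough = C₀ × R × e^(−kτ) = 10.6 × 2.048 × 0.5118 = 11.11 mg/L

11 mg/L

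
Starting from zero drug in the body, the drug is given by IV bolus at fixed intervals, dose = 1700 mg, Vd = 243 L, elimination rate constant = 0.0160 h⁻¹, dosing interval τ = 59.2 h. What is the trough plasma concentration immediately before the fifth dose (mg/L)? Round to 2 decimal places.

4.33 mg/L

C₀ per dose = Dose / Vd = 1700 / 243 = 6.996 mg/L
Fraction remaining after one interval: r = e^(−kτ) = e^(−0.01600 × 59.2) = 0.3878
Before dose 5, 4 doses have been given (aged 1τ, 2τ, 3τ, 4τ).
C_trough = C₀ × (r + r² + … + r^4) = C₀ × r(1−r^4)/(1−r)
        = 6.996 × 0.3878 × (1 − 0.02262) / (1 − 0.3878) = 4.331 mg/L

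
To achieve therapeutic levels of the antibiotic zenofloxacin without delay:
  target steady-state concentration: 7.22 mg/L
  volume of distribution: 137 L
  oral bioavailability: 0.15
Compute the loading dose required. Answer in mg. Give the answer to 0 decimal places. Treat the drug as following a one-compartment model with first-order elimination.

LD = Css × Vd / F = 7.22 × 137 / 0.15 = 6594 mg

6594 mg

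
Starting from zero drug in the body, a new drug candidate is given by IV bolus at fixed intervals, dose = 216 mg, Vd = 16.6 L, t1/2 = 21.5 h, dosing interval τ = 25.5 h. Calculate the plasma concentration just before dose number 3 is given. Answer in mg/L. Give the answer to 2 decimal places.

C₀ per dose = Dose / Vd = 216 / 16.6 = 13.01 mg/L
k = ln2 / t½ = 0.693147 / 21.5 = 0.03224 h⁻¹
Fraction remaining after one interval: r = e^(−kτ) = e^(−0.03224 × 25.5) = 0.4395
Before dose 3, 2 doses have been given (aged 1τ, 2τ).
C_trough = C₀ × (r + r²) = 13.01 × (0.4395 + 0.1932) = 8.231 mg/L

8.23 mg/L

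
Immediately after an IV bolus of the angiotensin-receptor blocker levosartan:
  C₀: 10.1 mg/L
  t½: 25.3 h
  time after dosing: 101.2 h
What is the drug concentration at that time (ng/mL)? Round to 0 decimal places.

631 ng/mL

k = ln2 / t½ = 0.693147 / 25.3 = 0.02740 h⁻¹
t / t½ = 101.2 / 25.3 = 4 half-lives
C = C₀ × (1/2)^4 = 10.10 × 0.06250 = 0.6313 mg/L
Convert: 0.6313 mg/L × 1000 = 631.3 ng/mL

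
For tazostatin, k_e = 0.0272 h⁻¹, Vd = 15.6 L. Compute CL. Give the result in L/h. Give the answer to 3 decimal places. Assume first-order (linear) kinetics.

CL = k × Vd = 0.0272 × 15.6 = 0.4243 L/h

0.424 L/h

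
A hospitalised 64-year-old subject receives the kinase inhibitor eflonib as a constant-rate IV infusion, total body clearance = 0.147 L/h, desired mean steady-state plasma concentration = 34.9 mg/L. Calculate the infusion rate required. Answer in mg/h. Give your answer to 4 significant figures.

At steady state, infusion rate R₀ = Css × CL = 34.9 × 0.1470 = 5.130 mg/h

5.130 mg/h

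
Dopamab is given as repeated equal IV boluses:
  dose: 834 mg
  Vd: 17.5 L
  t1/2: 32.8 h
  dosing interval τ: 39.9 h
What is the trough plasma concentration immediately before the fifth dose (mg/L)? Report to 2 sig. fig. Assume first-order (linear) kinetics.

35 mg/L

C₀ per dose = Dose / Vd = 834 / 17.5 = 47.66 mg/L
k = ln2 / t½ = 0.693147 / 32.8 = 0.02113 h⁻¹
Fraction remaining after one interval: r = e^(−kτ) = e^(−0.02113 × 39.9) = 0.4304
Before dose 5, 4 doses have been given (aged 1τ, 2τ, 3τ, 4τ).
C_trough = C₀ × (r + r² + … + r^4) = C₀ × r(1−r^4)/(1−r)
        = 47.66 × 0.4304 × (1 − 0.03432) / (1 − 0.4304) = 34.78 mg/L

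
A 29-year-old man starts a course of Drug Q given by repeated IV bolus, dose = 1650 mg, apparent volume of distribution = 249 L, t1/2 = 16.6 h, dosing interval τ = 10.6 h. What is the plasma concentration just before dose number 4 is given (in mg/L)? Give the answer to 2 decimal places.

C₀ per dose = Dose / Vd = 1650 / 249 = 6.627 mg/L
k = ln2 / t½ = 0.693147 / 16.6 = 0.04176 h⁻¹
Fraction remaining after one interval: r = e^(−kτ) = e^(−0.04176 × 10.6) = 0.6423
Before dose 4, 3 doses have been given (aged 1τ, 2τ, 3τ).
C_trough = C₀ × (r + r² + … + r^3) = C₀ × r(1−r^3)/(1−r)
        = 6.627 × 0.6423 × (1 − 0.2650) / (1 − 0.6423) = 8.746 mg/L

8.75 mg/L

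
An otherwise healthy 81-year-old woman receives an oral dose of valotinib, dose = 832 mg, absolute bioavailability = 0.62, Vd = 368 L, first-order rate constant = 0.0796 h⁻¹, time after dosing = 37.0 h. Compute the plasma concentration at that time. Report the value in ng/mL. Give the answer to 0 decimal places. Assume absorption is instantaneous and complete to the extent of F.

Amount reaching circulation = F × Dose = 0.62 × 832.0 = 515.8 mg
C₀ = F·Dose / Vd = 515.8 / 368 = 1.402 mg/L
C = C₀ · e^(−k·t) = 1.402 × e^(−0.07960 × 37.0)
  = 1.402 × 0.05259 = 0.07373 mg/L
Convert: 0.07373 mg/L × 1000 = 73.73 ng/mL

74 ng/mL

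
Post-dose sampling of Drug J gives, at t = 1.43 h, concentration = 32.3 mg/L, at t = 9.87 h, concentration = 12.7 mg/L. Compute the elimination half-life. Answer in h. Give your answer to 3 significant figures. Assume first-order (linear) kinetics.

6.27 h

k = ln(C₁/C₂) / (t₂ − t₁) = ln(32.3/12.7) / (9.87 − 1.43)
  = 0.9335 / 8.440 = 0.1106 h⁻¹
t½ = ln2 / k = 0.693147 / 0.1106 = 6.267 h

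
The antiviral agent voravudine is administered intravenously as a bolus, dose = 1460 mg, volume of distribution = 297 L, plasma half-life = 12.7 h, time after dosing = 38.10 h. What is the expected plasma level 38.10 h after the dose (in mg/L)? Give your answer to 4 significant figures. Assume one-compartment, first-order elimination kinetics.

C₀ = Dose / Vd = 1460 / 297 = 4.916 mg/L
k = ln2 / t½ = 0.693147 / 12.7 = 0.05458 h⁻¹
t / t½ = 38.10 / 12.7 = 3 half-lives
C = C₀ × (1/2)^3 = 4.916 × 0.1250 = 0.6145 mg/L

0.6145 mg/L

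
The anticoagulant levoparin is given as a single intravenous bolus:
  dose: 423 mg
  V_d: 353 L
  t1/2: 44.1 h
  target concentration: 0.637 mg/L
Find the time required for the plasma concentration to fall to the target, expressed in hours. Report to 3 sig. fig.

C₀ = Dose / Vd = 423.0 / 353 = 1.198 mg/L
k = ln2 / t½ = 0.693147 / 44.1 = 0.01572 h⁻¹
t = ln(C₀ / C) / k = ln(1.198 / 0.637) / 0.01572
  = ln(1.881) / 0.01572 = 0.6318 / 0.01572 = 40.19 h

40.2 h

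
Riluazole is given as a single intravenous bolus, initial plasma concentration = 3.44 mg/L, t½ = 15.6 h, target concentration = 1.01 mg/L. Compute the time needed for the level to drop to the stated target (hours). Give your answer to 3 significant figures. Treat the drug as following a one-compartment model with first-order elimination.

27.6 h

k = ln2 / t½ = 0.693147 / 15.6 = 0.04443 h⁻¹
t = ln(C₀ / C) / k = ln(3.440 / 1.01) / 0.04443
  = ln(3.406) / 0.04443 = 1.226 / 0.04443 = 27.59 h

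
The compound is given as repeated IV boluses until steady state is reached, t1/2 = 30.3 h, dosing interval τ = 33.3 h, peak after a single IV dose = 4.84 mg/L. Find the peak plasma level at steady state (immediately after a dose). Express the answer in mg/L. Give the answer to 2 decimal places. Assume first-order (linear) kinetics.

9.08 mg/L

k = ln2 / t½ = 0.693147 / 30.3 = 0.02288 h⁻¹
e^(−kτ) = e^(−0.02288 × 33.3) = 0.4668
Accumulation ratio R = 1 / (1 − e^(−kτ)) = 1 / (1 − 0.4668) = 1.875
Steady-state peak = C₀ × R = 4.84 × 1.875 = 9.075 mg/L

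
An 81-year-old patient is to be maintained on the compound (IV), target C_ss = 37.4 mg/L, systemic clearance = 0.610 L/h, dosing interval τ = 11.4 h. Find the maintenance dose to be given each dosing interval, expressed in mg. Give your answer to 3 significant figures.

260 mg

At steady state, Dose/τ = Css × CL.
Dose = Css × CL × τ = 37.4 × 0.6100 × 11.4 = 260.1 mg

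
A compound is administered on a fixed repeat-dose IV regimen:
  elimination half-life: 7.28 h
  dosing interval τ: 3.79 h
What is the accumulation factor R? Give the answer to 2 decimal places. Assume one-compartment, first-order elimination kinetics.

k = ln2 / t½ = 0.693147 / 7.28 = 0.09521 h⁻¹
e^(−kτ) = e^(−0.09521 × 3.79) = 0.6971
Accumulation ratio R = 1 / (1 − e^(−kτ)) = 1 / (1 − 0.6971) = 3.301

3.30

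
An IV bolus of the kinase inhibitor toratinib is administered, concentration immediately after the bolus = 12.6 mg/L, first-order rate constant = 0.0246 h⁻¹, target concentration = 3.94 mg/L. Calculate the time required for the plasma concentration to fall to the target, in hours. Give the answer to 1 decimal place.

t = ln(C₀ / C) / k = ln(12.60 / 3.94) / 0.02460
  = ln(3.198) / 0.02460 = 1.163 / 0.02460 = 47.28 h

47.3 h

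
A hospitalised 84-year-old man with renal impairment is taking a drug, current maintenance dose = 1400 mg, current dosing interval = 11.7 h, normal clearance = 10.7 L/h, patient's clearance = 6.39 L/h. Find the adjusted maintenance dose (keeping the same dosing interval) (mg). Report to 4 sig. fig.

To keep the same average steady-state level, dosing rate must scale with clearance.
CL ratio = 6.39 / 10.7 = 0.5972
New dose (same interval) = 1400 × 0.5972 = 836.1 mg

836.1 mg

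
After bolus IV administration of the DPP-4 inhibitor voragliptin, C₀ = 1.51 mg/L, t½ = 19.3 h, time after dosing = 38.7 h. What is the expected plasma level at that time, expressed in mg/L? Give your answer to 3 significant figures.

0.376 mg/L

k = ln2 / t½ = 0.693147 / 19.3 = 0.03591 h⁻¹
C = C₀ · e^(−k·t) = 1.510 × e^(−0.03591 × 38.7)
  = 1.510 × 0.2491 = 0.3761 mg/L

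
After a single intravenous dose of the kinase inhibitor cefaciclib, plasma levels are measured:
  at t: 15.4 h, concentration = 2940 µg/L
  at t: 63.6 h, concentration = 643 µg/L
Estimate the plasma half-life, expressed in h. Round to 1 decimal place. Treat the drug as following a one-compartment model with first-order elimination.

k = ln(C₁/C₂) / (t₂ − t₁) = ln(2940/643) / (63.6 − 15.4)
  = 1.520 / 48.20 = 0.03154 h⁻¹
t½ = ln2 / k = 0.693147 / 0.03154 = 21.98 h

22.0 h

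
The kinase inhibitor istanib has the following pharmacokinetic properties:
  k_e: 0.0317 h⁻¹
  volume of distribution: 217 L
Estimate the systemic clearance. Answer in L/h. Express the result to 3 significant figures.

6.88 L/h

CL = k × Vd = 0.0317 × 217 = 6.879 L/h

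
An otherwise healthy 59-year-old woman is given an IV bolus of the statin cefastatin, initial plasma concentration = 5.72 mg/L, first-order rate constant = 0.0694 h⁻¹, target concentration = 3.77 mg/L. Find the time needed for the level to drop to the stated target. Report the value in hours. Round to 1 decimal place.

t = ln(C₀ / C) / k = ln(5.720 / 3.77) / 0.06940
  = ln(1.517) / 0.06940 = 0.4167 / 0.06940 = 6.004 h

6.0 h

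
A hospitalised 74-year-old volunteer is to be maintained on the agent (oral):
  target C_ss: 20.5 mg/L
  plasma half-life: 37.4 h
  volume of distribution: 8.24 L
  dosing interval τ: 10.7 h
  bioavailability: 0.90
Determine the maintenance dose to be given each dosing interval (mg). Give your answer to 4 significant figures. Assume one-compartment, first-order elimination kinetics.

37.22 mg

k = ln2 / t½ = 0.693147 / 37.4 = 0.01853 h⁻¹
CL = k × Vd = 0.01853 × 8.24 = 0.1527 L/h
At steady state, F × (Dose/τ) = Css × CL.
Dose = Css × CL × τ / F = 20.5 × 0.1527 × 10.7 / 0.90 = 37.22 mg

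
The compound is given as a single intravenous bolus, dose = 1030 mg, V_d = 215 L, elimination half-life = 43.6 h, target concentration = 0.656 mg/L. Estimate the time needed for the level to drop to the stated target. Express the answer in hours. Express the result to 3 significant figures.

125 h

C₀ = Dose / Vd = 1030 / 215 = 4.791 mg/L
k = ln2 / t½ = 0.693147 / 43.6 = 0.01590 h⁻¹
t = ln(C₀ / C) / k = ln(4.791 / 0.656) / 0.01590
  = ln(7.303) / 0.01590 = 1.988 / 0.01590 = 125.0 h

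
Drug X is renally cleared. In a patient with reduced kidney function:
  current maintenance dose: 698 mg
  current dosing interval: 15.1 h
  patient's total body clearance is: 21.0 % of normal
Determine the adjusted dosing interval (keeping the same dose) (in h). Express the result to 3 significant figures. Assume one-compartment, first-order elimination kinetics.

71.9 h

To keep the same average steady-state level, dosing rate must scale with clearance.
CL ratio = 21.0 / 100 = 0.2100
New interval (same dose) = 15.1 / 0.2100 = 71.90 h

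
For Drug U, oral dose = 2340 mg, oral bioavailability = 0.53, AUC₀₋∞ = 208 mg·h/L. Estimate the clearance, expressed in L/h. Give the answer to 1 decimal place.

CL = F·Dose / AUC = 0.53 × 2340 / 208 = 5.963 L/h

6.0 L/h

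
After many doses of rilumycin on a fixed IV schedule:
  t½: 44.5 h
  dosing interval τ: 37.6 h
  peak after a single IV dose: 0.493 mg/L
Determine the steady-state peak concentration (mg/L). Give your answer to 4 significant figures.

k = ln2 / t½ = 0.693147 / 44.5 = 0.01558 h⁻¹
e^(−kτ) = e^(−0.01558 × 37.6) = 0.5567
Accumulation ratio R = 1 / (1 − e^(−kτ)) = 1 / (1 − 0.5567) = 2.256
Steady-state peak = C₀ × R = 0.493 × 2.256 = 1.112 mg/L

1.112 mg/L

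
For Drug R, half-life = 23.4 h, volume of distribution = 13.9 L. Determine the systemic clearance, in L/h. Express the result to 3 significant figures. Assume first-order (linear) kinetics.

0.412 L/h

k = ln2 / t½ = 0.693147 / 23.4 = 0.02962 h⁻¹
CL = k × Vd = 0.02962 × 13.9 = 0.4117 L/h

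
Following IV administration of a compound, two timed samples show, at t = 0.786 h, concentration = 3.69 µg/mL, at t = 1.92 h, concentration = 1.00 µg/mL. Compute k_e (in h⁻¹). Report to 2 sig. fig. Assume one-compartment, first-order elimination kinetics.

k = ln(C₁/C₂) / (t₂ − t₁) = ln(3.69/1.00) / (1.92 − 0.786)
  = 1.306 / 1.134 = 1.152 h⁻¹

1.2 h⁻¹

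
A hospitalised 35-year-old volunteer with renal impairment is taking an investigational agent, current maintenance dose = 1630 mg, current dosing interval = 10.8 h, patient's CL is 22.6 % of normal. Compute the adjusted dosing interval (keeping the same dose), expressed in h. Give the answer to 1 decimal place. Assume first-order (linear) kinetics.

To keep the same average steady-state level, dosing rate must scale with clearance.
CL ratio = 22.6 / 100 = 0.2260
New interval (same dose) = 10.8 / 0.2260 = 47.79 h

47.8 h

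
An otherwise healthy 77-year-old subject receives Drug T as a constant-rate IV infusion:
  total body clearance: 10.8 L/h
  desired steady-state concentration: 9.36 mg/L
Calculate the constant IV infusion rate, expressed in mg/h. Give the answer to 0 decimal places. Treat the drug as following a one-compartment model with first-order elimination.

101 mg/h

At steady state, infusion rate R₀ = Css × CL = 9.36 × 10.80 = 101.1 mg/h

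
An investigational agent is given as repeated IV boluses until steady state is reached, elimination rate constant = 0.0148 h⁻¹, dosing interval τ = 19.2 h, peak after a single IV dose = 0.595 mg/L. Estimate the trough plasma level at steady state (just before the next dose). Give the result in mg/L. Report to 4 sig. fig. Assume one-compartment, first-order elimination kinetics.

1.810 mg/L

e^(−kτ) = e^(−0.01480 × 19.2) = 0.7526
Accumulation ratio R = 1 / (1 − e^(−kτ)) = 1 / (1 − 0.7526) = 4.042
Steady-state trough = C₀ × R × e^(−kτ) = 0.595 × 4.042 × 0.7526 = 1.810 mg/L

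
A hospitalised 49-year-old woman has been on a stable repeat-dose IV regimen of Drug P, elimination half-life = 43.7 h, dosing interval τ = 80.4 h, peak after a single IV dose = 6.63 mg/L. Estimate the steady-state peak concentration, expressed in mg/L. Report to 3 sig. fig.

9.20 mg/L

k = ln2 / t½ = 0.693147 / 43.7 = 0.01586 h⁻¹
e^(−kτ) = e^(−0.01586 × 80.4) = 0.2794
Accumulation ratio R = 1 / (1 − e^(−kτ)) = 1 / (1 − 0.2794) = 1.388
Steady-state peak = C₀ × R = 6.63 × 1.388 = 9.202 mg/L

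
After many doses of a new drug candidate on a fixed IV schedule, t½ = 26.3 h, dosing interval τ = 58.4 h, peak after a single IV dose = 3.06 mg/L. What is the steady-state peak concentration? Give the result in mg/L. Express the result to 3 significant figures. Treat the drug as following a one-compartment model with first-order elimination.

k = ln2 / t½ = 0.693147 / 26.3 = 0.02636 h⁻¹
e^(−kτ) = e^(−0.02636 × 58.4) = 0.2145
Accumulation ratio R = 1 / (1 − e^(−kτ)) = 1 / (1 − 0.2145) = 1.273
Steady-state peak = C₀ × R = 3.06 × 1.273 = 3.895 mg/L

3.90 mg/L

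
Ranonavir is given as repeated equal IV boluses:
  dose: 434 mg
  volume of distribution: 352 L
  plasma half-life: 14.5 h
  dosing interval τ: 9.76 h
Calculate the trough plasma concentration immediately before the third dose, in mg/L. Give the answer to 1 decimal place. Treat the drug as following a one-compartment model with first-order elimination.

C₀ per dose = Dose / Vd = 434 / 352 = 1.233 mg/L
k = ln2 / t½ = 0.693147 / 14.5 = 0.04780 h⁻¹
Fraction remaining after one interval: r = e^(−kτ) = e^(−0.04780 × 9.76) = 0.6272
Before dose 3, 2 doses have been given (aged 1τ, 2τ).
C_trough = C₀ × (r + r²) = 1.233 × (0.6272 + 0.3934) = 1.258 mg/L

1.3 mg/L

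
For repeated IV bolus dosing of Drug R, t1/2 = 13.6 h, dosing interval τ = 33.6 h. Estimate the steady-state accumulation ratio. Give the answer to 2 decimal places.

k = ln2 / t½ = 0.693147 / 13.6 = 0.05097 h⁻¹
e^(−kτ) = e^(−0.05097 × 33.6) = 0.1804
Accumulation ratio R = 1 / (1 − e^(−kτ)) = 1 / (1 − 0.1804) = 1.220

1.22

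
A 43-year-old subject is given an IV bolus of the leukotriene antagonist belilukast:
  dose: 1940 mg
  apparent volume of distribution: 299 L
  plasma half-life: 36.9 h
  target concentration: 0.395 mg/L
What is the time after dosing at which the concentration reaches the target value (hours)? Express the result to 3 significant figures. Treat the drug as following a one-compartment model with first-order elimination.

C₀ = Dose / Vd = 1940 / 299 = 6.488 mg/L
k = ln2 / t½ = 0.693147 / 36.9 = 0.01878 h⁻¹
t = ln(C₀ / C) / k = ln(6.488 / 0.395) / 0.01878
  = ln(16.43) / 0.01878 = 2.799 / 0.01878 = 149.0 h

149 h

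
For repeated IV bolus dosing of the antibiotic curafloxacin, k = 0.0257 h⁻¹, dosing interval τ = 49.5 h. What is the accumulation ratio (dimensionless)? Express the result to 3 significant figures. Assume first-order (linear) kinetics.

e^(−kτ) = e^(−0.02570 × 49.5) = 0.2802
Accumulation ratio R = 1 / (1 − e^(−kτ)) = 1 / (1 − 0.2802) = 1.389

1.39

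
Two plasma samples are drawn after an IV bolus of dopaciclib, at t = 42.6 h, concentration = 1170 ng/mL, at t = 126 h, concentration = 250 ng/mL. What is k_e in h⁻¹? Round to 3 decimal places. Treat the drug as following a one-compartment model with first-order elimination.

0.019 h⁻¹

k = ln(C₁/C₂) / (t₂ − t₁) = ln(1170/250) / (126 − 42.6)
  = 1.543 / 83.40 = 0.01850 h⁻¹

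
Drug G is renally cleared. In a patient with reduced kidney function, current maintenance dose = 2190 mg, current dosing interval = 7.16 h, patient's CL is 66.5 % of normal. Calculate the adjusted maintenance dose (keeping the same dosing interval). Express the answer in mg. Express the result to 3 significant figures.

To keep the same average steady-state level, dosing rate must scale with clearance.
CL ratio = 66.5 / 100 = 0.6650
New dose (same interval) = 2190 × 0.6650 = 1456 mg

1460 mg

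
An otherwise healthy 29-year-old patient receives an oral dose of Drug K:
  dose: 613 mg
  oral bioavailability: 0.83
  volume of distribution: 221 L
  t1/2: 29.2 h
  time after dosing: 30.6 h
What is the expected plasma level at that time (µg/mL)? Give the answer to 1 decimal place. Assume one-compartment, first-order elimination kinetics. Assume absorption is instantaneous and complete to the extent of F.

1.1 µg/mL

Amount reaching circulation = F × Dose = 0.83 × 613.0 = 508.8 mg
C₀ = F·Dose / Vd = 508.8 / 221 = 2.302 mg/L
k = ln2 / t½ = 0.693147 / 29.2 = 0.02374 h⁻¹
C = C₀ · e^(−k·t) = 2.302 × e^(−0.02374 × 30.6)
  = 2.302 × 0.4836 = 1.113 mg/L
(1.113 mg/L = 1.113 µg/mL)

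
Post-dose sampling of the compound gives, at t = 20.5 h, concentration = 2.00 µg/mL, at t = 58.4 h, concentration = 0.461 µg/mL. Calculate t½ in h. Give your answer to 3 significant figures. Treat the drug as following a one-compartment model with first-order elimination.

k = ln(C₁/C₂) / (t₂ − t₁) = ln(2.00/0.461) / (58.4 − 20.5)
  = 1.468 / 37.90 = 0.03873 h⁻¹
t½ = ln2 / k = 0.693147 / 0.03873 = 17.90 h

17.9 h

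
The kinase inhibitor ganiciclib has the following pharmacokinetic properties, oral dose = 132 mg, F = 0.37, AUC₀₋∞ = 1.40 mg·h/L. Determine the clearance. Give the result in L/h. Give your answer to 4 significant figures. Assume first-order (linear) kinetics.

CL = F·Dose / AUC = 0.37 × 132 / 1.40 = 34.89 L/h

34.89 L/h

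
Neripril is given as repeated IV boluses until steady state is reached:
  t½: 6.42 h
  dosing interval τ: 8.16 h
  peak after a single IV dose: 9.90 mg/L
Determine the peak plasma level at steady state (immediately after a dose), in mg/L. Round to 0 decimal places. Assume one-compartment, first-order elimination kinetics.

k = ln2 / t½ = 0.693147 / 6.42 = 0.1080 h⁻¹
e^(−kτ) = e^(−0.1080 × 8.16) = 0.4143
Accumulation ratio R = 1 / (1 − e^(−kτ)) = 1 / (1 − 0.4143) = 1.707
Steady-state peak = C₀ × R = 9.90 × 1.707 = 16.90 mg/L

17 mg/L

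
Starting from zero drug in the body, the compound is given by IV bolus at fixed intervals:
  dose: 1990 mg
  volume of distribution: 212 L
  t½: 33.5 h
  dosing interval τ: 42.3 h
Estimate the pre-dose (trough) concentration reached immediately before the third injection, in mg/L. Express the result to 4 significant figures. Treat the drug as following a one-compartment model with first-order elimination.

5.543 mg/L

C₀ per dose = Dose / Vd = 1990 / 212 = 9.387 mg/L
k = ln2 / t½ = 0.693147 / 33.5 = 0.02069 h⁻¹
Fraction remaining after one interval: r = e^(−kτ) = e^(−0.02069 × 42.3) = 0.4168
Before dose 3, 2 doses have been given (aged 1τ, 2τ).
C_trough = C₀ × (r + r²) = 9.387 × (0.4168 + 0.1737) = 5.543 mg/L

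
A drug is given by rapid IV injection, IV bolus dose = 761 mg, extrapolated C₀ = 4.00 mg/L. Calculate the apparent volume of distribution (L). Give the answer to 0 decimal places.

Vd = Dose / C₀ = 761.0 / 4.00 = 190.3 L

190 L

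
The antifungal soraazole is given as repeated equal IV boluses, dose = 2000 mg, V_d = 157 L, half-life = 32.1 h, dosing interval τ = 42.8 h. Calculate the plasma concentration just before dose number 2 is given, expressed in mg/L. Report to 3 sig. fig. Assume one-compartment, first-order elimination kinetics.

5.06 mg/L

C₀ per dose = Dose / Vd = 2000 / 157 = 12.74 mg/L
k = ln2 / t½ = 0.693147 / 32.1 = 0.02159 h⁻¹
Fraction remaining after one interval: r = e^(−kτ) = e^(−0.02159 × 42.8) = 0.3969
Before dose 2, 1 dose has been given (aged 1τ).
C_trough = C₀ × r = 12.74 × 0.3969 = 5.057 mg/L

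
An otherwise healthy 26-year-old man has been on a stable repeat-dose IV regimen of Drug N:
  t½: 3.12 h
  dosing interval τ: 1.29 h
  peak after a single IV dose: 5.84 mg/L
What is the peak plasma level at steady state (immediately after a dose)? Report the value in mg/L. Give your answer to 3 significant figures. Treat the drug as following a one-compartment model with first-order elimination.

23.4 mg/L

k = ln2 / t½ = 0.693147 / 3.12 = 0.2222 h⁻¹
e^(−kτ) = e^(−0.2222 × 1.29) = 0.7508
Accumulation ratio R = 1 / (1 − e^(−kτ)) = 1 / (1 − 0.7508) = 4.013
Steady-state peak = C₀ × R = 5.84 × 4.013 = 23.44 mg/L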